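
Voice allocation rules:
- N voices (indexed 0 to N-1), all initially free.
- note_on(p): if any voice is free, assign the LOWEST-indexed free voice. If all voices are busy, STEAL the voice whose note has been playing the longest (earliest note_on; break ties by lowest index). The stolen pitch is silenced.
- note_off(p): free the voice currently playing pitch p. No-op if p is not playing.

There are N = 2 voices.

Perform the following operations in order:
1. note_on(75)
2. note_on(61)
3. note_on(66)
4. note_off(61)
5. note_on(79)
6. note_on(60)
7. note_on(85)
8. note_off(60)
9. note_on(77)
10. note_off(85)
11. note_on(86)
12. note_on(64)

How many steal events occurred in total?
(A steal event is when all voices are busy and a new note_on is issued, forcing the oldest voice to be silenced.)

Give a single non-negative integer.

Answer: 4

Derivation:
Op 1: note_on(75): voice 0 is free -> assigned | voices=[75 -]
Op 2: note_on(61): voice 1 is free -> assigned | voices=[75 61]
Op 3: note_on(66): all voices busy, STEAL voice 0 (pitch 75, oldest) -> assign | voices=[66 61]
Op 4: note_off(61): free voice 1 | voices=[66 -]
Op 5: note_on(79): voice 1 is free -> assigned | voices=[66 79]
Op 6: note_on(60): all voices busy, STEAL voice 0 (pitch 66, oldest) -> assign | voices=[60 79]
Op 7: note_on(85): all voices busy, STEAL voice 1 (pitch 79, oldest) -> assign | voices=[60 85]
Op 8: note_off(60): free voice 0 | voices=[- 85]
Op 9: note_on(77): voice 0 is free -> assigned | voices=[77 85]
Op 10: note_off(85): free voice 1 | voices=[77 -]
Op 11: note_on(86): voice 1 is free -> assigned | voices=[77 86]
Op 12: note_on(64): all voices busy, STEAL voice 0 (pitch 77, oldest) -> assign | voices=[64 86]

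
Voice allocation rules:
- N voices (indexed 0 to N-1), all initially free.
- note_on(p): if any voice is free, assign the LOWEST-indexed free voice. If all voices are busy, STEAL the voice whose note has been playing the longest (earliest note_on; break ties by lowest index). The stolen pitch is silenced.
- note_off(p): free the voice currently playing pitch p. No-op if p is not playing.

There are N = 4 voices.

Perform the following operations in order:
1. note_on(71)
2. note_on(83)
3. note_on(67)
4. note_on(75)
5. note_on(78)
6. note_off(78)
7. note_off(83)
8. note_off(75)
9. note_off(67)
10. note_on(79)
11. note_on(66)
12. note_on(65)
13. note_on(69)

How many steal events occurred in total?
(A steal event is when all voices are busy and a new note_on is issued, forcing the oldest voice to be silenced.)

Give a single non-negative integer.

Answer: 1

Derivation:
Op 1: note_on(71): voice 0 is free -> assigned | voices=[71 - - -]
Op 2: note_on(83): voice 1 is free -> assigned | voices=[71 83 - -]
Op 3: note_on(67): voice 2 is free -> assigned | voices=[71 83 67 -]
Op 4: note_on(75): voice 3 is free -> assigned | voices=[71 83 67 75]
Op 5: note_on(78): all voices busy, STEAL voice 0 (pitch 71, oldest) -> assign | voices=[78 83 67 75]
Op 6: note_off(78): free voice 0 | voices=[- 83 67 75]
Op 7: note_off(83): free voice 1 | voices=[- - 67 75]
Op 8: note_off(75): free voice 3 | voices=[- - 67 -]
Op 9: note_off(67): free voice 2 | voices=[- - - -]
Op 10: note_on(79): voice 0 is free -> assigned | voices=[79 - - -]
Op 11: note_on(66): voice 1 is free -> assigned | voices=[79 66 - -]
Op 12: note_on(65): voice 2 is free -> assigned | voices=[79 66 65 -]
Op 13: note_on(69): voice 3 is free -> assigned | voices=[79 66 65 69]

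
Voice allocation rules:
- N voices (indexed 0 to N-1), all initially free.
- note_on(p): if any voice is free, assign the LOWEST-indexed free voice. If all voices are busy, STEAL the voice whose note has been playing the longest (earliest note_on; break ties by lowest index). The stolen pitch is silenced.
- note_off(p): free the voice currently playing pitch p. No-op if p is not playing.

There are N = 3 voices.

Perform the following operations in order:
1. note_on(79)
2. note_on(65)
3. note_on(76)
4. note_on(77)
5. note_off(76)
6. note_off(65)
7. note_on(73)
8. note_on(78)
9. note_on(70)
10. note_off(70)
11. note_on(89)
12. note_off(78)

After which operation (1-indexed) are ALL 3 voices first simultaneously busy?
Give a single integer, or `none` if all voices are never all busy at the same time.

Answer: 3

Derivation:
Op 1: note_on(79): voice 0 is free -> assigned | voices=[79 - -]
Op 2: note_on(65): voice 1 is free -> assigned | voices=[79 65 -]
Op 3: note_on(76): voice 2 is free -> assigned | voices=[79 65 76]
Op 4: note_on(77): all voices busy, STEAL voice 0 (pitch 79, oldest) -> assign | voices=[77 65 76]
Op 5: note_off(76): free voice 2 | voices=[77 65 -]
Op 6: note_off(65): free voice 1 | voices=[77 - -]
Op 7: note_on(73): voice 1 is free -> assigned | voices=[77 73 -]
Op 8: note_on(78): voice 2 is free -> assigned | voices=[77 73 78]
Op 9: note_on(70): all voices busy, STEAL voice 0 (pitch 77, oldest) -> assign | voices=[70 73 78]
Op 10: note_off(70): free voice 0 | voices=[- 73 78]
Op 11: note_on(89): voice 0 is free -> assigned | voices=[89 73 78]
Op 12: note_off(78): free voice 2 | voices=[89 73 -]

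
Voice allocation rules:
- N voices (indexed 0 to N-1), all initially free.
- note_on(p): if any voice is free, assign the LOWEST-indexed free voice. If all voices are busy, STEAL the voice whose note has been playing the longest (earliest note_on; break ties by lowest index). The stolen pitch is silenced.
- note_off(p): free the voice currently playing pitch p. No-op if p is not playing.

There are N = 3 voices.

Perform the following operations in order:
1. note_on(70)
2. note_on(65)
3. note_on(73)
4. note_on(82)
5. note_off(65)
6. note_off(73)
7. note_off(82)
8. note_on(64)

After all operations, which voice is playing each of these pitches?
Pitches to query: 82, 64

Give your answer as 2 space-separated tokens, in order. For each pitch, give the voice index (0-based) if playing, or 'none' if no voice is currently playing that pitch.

Answer: none 0

Derivation:
Op 1: note_on(70): voice 0 is free -> assigned | voices=[70 - -]
Op 2: note_on(65): voice 1 is free -> assigned | voices=[70 65 -]
Op 3: note_on(73): voice 2 is free -> assigned | voices=[70 65 73]
Op 4: note_on(82): all voices busy, STEAL voice 0 (pitch 70, oldest) -> assign | voices=[82 65 73]
Op 5: note_off(65): free voice 1 | voices=[82 - 73]
Op 6: note_off(73): free voice 2 | voices=[82 - -]
Op 7: note_off(82): free voice 0 | voices=[- - -]
Op 8: note_on(64): voice 0 is free -> assigned | voices=[64 - -]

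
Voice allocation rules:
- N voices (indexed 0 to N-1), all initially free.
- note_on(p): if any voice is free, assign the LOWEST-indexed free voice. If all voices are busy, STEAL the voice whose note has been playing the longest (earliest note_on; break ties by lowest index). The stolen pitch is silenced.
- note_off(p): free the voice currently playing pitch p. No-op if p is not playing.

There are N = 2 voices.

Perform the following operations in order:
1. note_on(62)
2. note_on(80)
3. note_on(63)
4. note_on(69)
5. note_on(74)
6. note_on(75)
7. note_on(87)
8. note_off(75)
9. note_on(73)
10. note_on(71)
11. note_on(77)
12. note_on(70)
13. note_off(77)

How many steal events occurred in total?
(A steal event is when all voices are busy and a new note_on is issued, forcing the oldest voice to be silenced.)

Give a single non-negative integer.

Answer: 8

Derivation:
Op 1: note_on(62): voice 0 is free -> assigned | voices=[62 -]
Op 2: note_on(80): voice 1 is free -> assigned | voices=[62 80]
Op 3: note_on(63): all voices busy, STEAL voice 0 (pitch 62, oldest) -> assign | voices=[63 80]
Op 4: note_on(69): all voices busy, STEAL voice 1 (pitch 80, oldest) -> assign | voices=[63 69]
Op 5: note_on(74): all voices busy, STEAL voice 0 (pitch 63, oldest) -> assign | voices=[74 69]
Op 6: note_on(75): all voices busy, STEAL voice 1 (pitch 69, oldest) -> assign | voices=[74 75]
Op 7: note_on(87): all voices busy, STEAL voice 0 (pitch 74, oldest) -> assign | voices=[87 75]
Op 8: note_off(75): free voice 1 | voices=[87 -]
Op 9: note_on(73): voice 1 is free -> assigned | voices=[87 73]
Op 10: note_on(71): all voices busy, STEAL voice 0 (pitch 87, oldest) -> assign | voices=[71 73]
Op 11: note_on(77): all voices busy, STEAL voice 1 (pitch 73, oldest) -> assign | voices=[71 77]
Op 12: note_on(70): all voices busy, STEAL voice 0 (pitch 71, oldest) -> assign | voices=[70 77]
Op 13: note_off(77): free voice 1 | voices=[70 -]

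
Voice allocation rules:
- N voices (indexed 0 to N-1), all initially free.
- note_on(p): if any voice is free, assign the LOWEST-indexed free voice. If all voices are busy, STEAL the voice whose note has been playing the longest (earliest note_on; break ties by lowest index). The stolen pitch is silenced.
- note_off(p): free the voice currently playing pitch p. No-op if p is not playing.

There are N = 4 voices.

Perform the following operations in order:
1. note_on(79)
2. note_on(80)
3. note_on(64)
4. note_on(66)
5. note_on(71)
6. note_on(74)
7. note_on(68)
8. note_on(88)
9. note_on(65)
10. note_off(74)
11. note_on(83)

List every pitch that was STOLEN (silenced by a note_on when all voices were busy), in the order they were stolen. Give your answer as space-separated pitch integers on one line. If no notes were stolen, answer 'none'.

Answer: 79 80 64 66 71

Derivation:
Op 1: note_on(79): voice 0 is free -> assigned | voices=[79 - - -]
Op 2: note_on(80): voice 1 is free -> assigned | voices=[79 80 - -]
Op 3: note_on(64): voice 2 is free -> assigned | voices=[79 80 64 -]
Op 4: note_on(66): voice 3 is free -> assigned | voices=[79 80 64 66]
Op 5: note_on(71): all voices busy, STEAL voice 0 (pitch 79, oldest) -> assign | voices=[71 80 64 66]
Op 6: note_on(74): all voices busy, STEAL voice 1 (pitch 80, oldest) -> assign | voices=[71 74 64 66]
Op 7: note_on(68): all voices busy, STEAL voice 2 (pitch 64, oldest) -> assign | voices=[71 74 68 66]
Op 8: note_on(88): all voices busy, STEAL voice 3 (pitch 66, oldest) -> assign | voices=[71 74 68 88]
Op 9: note_on(65): all voices busy, STEAL voice 0 (pitch 71, oldest) -> assign | voices=[65 74 68 88]
Op 10: note_off(74): free voice 1 | voices=[65 - 68 88]
Op 11: note_on(83): voice 1 is free -> assigned | voices=[65 83 68 88]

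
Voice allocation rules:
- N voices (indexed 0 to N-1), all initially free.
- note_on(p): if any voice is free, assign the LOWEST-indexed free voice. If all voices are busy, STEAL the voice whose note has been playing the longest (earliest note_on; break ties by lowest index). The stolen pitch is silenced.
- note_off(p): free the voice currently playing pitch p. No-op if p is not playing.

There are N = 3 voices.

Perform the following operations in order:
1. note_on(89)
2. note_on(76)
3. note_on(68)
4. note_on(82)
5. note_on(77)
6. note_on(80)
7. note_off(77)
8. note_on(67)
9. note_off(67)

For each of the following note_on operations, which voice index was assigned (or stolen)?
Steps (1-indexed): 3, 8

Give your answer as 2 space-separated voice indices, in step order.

Op 1: note_on(89): voice 0 is free -> assigned | voices=[89 - -]
Op 2: note_on(76): voice 1 is free -> assigned | voices=[89 76 -]
Op 3: note_on(68): voice 2 is free -> assigned | voices=[89 76 68]
Op 4: note_on(82): all voices busy, STEAL voice 0 (pitch 89, oldest) -> assign | voices=[82 76 68]
Op 5: note_on(77): all voices busy, STEAL voice 1 (pitch 76, oldest) -> assign | voices=[82 77 68]
Op 6: note_on(80): all voices busy, STEAL voice 2 (pitch 68, oldest) -> assign | voices=[82 77 80]
Op 7: note_off(77): free voice 1 | voices=[82 - 80]
Op 8: note_on(67): voice 1 is free -> assigned | voices=[82 67 80]
Op 9: note_off(67): free voice 1 | voices=[82 - 80]

Answer: 2 1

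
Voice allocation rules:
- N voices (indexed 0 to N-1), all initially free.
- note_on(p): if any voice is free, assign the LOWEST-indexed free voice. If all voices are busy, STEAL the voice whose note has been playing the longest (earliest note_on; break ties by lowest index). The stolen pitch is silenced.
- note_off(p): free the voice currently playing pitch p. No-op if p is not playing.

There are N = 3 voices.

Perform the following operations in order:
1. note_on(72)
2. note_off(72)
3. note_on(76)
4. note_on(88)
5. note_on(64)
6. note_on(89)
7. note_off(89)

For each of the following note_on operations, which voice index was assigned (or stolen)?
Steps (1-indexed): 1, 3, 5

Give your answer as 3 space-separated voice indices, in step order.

Answer: 0 0 2

Derivation:
Op 1: note_on(72): voice 0 is free -> assigned | voices=[72 - -]
Op 2: note_off(72): free voice 0 | voices=[- - -]
Op 3: note_on(76): voice 0 is free -> assigned | voices=[76 - -]
Op 4: note_on(88): voice 1 is free -> assigned | voices=[76 88 -]
Op 5: note_on(64): voice 2 is free -> assigned | voices=[76 88 64]
Op 6: note_on(89): all voices busy, STEAL voice 0 (pitch 76, oldest) -> assign | voices=[89 88 64]
Op 7: note_off(89): free voice 0 | voices=[- 88 64]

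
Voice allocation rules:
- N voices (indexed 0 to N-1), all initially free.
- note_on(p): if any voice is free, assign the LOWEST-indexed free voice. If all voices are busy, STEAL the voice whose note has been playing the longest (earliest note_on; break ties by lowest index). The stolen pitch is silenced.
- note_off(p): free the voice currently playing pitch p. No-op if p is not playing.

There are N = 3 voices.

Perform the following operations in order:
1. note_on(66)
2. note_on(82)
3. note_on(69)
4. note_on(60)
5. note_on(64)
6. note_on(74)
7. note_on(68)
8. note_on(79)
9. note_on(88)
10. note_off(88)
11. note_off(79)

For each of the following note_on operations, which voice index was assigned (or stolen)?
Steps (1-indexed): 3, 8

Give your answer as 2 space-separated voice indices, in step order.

Answer: 2 1

Derivation:
Op 1: note_on(66): voice 0 is free -> assigned | voices=[66 - -]
Op 2: note_on(82): voice 1 is free -> assigned | voices=[66 82 -]
Op 3: note_on(69): voice 2 is free -> assigned | voices=[66 82 69]
Op 4: note_on(60): all voices busy, STEAL voice 0 (pitch 66, oldest) -> assign | voices=[60 82 69]
Op 5: note_on(64): all voices busy, STEAL voice 1 (pitch 82, oldest) -> assign | voices=[60 64 69]
Op 6: note_on(74): all voices busy, STEAL voice 2 (pitch 69, oldest) -> assign | voices=[60 64 74]
Op 7: note_on(68): all voices busy, STEAL voice 0 (pitch 60, oldest) -> assign | voices=[68 64 74]
Op 8: note_on(79): all voices busy, STEAL voice 1 (pitch 64, oldest) -> assign | voices=[68 79 74]
Op 9: note_on(88): all voices busy, STEAL voice 2 (pitch 74, oldest) -> assign | voices=[68 79 88]
Op 10: note_off(88): free voice 2 | voices=[68 79 -]
Op 11: note_off(79): free voice 1 | voices=[68 - -]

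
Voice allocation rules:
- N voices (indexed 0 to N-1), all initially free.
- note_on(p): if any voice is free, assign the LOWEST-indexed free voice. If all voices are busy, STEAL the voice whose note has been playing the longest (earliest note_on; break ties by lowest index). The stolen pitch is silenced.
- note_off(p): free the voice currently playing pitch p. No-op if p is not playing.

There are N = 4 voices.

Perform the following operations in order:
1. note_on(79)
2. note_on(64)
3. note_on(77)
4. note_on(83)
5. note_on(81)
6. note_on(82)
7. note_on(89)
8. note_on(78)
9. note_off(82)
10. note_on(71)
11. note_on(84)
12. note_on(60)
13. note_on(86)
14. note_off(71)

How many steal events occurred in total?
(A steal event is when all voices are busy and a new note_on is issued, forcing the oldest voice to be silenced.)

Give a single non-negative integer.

Op 1: note_on(79): voice 0 is free -> assigned | voices=[79 - - -]
Op 2: note_on(64): voice 1 is free -> assigned | voices=[79 64 - -]
Op 3: note_on(77): voice 2 is free -> assigned | voices=[79 64 77 -]
Op 4: note_on(83): voice 3 is free -> assigned | voices=[79 64 77 83]
Op 5: note_on(81): all voices busy, STEAL voice 0 (pitch 79, oldest) -> assign | voices=[81 64 77 83]
Op 6: note_on(82): all voices busy, STEAL voice 1 (pitch 64, oldest) -> assign | voices=[81 82 77 83]
Op 7: note_on(89): all voices busy, STEAL voice 2 (pitch 77, oldest) -> assign | voices=[81 82 89 83]
Op 8: note_on(78): all voices busy, STEAL voice 3 (pitch 83, oldest) -> assign | voices=[81 82 89 78]
Op 9: note_off(82): free voice 1 | voices=[81 - 89 78]
Op 10: note_on(71): voice 1 is free -> assigned | voices=[81 71 89 78]
Op 11: note_on(84): all voices busy, STEAL voice 0 (pitch 81, oldest) -> assign | voices=[84 71 89 78]
Op 12: note_on(60): all voices busy, STEAL voice 2 (pitch 89, oldest) -> assign | voices=[84 71 60 78]
Op 13: note_on(86): all voices busy, STEAL voice 3 (pitch 78, oldest) -> assign | voices=[84 71 60 86]
Op 14: note_off(71): free voice 1 | voices=[84 - 60 86]

Answer: 7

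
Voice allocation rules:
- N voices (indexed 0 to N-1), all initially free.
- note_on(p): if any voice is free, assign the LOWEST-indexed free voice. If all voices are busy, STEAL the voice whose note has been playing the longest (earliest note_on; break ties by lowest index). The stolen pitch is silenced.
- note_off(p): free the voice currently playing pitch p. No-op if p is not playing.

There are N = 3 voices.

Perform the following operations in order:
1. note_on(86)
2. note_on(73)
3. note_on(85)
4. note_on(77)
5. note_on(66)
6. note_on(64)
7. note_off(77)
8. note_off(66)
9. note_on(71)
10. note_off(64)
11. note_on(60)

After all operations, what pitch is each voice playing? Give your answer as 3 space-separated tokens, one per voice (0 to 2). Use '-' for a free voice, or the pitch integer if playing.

Answer: 71 60 -

Derivation:
Op 1: note_on(86): voice 0 is free -> assigned | voices=[86 - -]
Op 2: note_on(73): voice 1 is free -> assigned | voices=[86 73 -]
Op 3: note_on(85): voice 2 is free -> assigned | voices=[86 73 85]
Op 4: note_on(77): all voices busy, STEAL voice 0 (pitch 86, oldest) -> assign | voices=[77 73 85]
Op 5: note_on(66): all voices busy, STEAL voice 1 (pitch 73, oldest) -> assign | voices=[77 66 85]
Op 6: note_on(64): all voices busy, STEAL voice 2 (pitch 85, oldest) -> assign | voices=[77 66 64]
Op 7: note_off(77): free voice 0 | voices=[- 66 64]
Op 8: note_off(66): free voice 1 | voices=[- - 64]
Op 9: note_on(71): voice 0 is free -> assigned | voices=[71 - 64]
Op 10: note_off(64): free voice 2 | voices=[71 - -]
Op 11: note_on(60): voice 1 is free -> assigned | voices=[71 60 -]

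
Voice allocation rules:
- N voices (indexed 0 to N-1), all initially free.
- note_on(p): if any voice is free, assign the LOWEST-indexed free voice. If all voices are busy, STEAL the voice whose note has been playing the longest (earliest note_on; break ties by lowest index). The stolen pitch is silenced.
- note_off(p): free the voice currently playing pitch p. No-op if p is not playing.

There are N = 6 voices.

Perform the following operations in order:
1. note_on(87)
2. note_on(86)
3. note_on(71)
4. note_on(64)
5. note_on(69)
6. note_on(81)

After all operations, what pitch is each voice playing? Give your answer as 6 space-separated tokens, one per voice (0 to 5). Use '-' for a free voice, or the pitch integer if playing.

Answer: 87 86 71 64 69 81

Derivation:
Op 1: note_on(87): voice 0 is free -> assigned | voices=[87 - - - - -]
Op 2: note_on(86): voice 1 is free -> assigned | voices=[87 86 - - - -]
Op 3: note_on(71): voice 2 is free -> assigned | voices=[87 86 71 - - -]
Op 4: note_on(64): voice 3 is free -> assigned | voices=[87 86 71 64 - -]
Op 5: note_on(69): voice 4 is free -> assigned | voices=[87 86 71 64 69 -]
Op 6: note_on(81): voice 5 is free -> assigned | voices=[87 86 71 64 69 81]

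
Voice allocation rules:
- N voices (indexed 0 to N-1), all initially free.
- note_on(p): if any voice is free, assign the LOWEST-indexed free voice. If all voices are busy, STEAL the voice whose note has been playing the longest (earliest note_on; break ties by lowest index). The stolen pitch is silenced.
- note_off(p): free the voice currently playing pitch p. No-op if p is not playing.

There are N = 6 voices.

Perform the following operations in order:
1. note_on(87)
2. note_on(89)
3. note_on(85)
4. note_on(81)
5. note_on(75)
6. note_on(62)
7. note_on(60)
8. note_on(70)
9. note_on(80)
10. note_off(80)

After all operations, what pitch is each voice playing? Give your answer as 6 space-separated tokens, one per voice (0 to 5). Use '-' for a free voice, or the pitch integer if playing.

Op 1: note_on(87): voice 0 is free -> assigned | voices=[87 - - - - -]
Op 2: note_on(89): voice 1 is free -> assigned | voices=[87 89 - - - -]
Op 3: note_on(85): voice 2 is free -> assigned | voices=[87 89 85 - - -]
Op 4: note_on(81): voice 3 is free -> assigned | voices=[87 89 85 81 - -]
Op 5: note_on(75): voice 4 is free -> assigned | voices=[87 89 85 81 75 -]
Op 6: note_on(62): voice 5 is free -> assigned | voices=[87 89 85 81 75 62]
Op 7: note_on(60): all voices busy, STEAL voice 0 (pitch 87, oldest) -> assign | voices=[60 89 85 81 75 62]
Op 8: note_on(70): all voices busy, STEAL voice 1 (pitch 89, oldest) -> assign | voices=[60 70 85 81 75 62]
Op 9: note_on(80): all voices busy, STEAL voice 2 (pitch 85, oldest) -> assign | voices=[60 70 80 81 75 62]
Op 10: note_off(80): free voice 2 | voices=[60 70 - 81 75 62]

Answer: 60 70 - 81 75 62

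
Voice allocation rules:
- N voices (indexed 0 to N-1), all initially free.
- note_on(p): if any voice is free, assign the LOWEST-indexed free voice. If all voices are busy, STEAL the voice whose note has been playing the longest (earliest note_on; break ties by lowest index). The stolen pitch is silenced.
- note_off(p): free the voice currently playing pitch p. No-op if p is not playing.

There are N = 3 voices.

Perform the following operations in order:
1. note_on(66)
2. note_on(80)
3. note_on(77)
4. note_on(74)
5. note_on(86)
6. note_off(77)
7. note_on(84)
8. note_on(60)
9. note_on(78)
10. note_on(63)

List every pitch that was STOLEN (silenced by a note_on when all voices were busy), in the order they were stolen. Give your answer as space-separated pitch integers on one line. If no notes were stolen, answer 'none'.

Op 1: note_on(66): voice 0 is free -> assigned | voices=[66 - -]
Op 2: note_on(80): voice 1 is free -> assigned | voices=[66 80 -]
Op 3: note_on(77): voice 2 is free -> assigned | voices=[66 80 77]
Op 4: note_on(74): all voices busy, STEAL voice 0 (pitch 66, oldest) -> assign | voices=[74 80 77]
Op 5: note_on(86): all voices busy, STEAL voice 1 (pitch 80, oldest) -> assign | voices=[74 86 77]
Op 6: note_off(77): free voice 2 | voices=[74 86 -]
Op 7: note_on(84): voice 2 is free -> assigned | voices=[74 86 84]
Op 8: note_on(60): all voices busy, STEAL voice 0 (pitch 74, oldest) -> assign | voices=[60 86 84]
Op 9: note_on(78): all voices busy, STEAL voice 1 (pitch 86, oldest) -> assign | voices=[60 78 84]
Op 10: note_on(63): all voices busy, STEAL voice 2 (pitch 84, oldest) -> assign | voices=[60 78 63]

Answer: 66 80 74 86 84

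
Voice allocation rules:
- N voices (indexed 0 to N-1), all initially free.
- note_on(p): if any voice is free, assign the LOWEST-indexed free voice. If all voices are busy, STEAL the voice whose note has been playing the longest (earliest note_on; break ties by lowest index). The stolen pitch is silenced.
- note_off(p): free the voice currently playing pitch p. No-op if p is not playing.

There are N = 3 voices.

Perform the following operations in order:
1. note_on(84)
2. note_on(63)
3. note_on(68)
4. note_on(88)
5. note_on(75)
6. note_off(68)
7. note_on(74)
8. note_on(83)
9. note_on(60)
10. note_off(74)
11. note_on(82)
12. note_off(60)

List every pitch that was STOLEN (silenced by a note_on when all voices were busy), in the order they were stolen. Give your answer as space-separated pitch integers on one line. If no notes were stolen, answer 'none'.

Op 1: note_on(84): voice 0 is free -> assigned | voices=[84 - -]
Op 2: note_on(63): voice 1 is free -> assigned | voices=[84 63 -]
Op 3: note_on(68): voice 2 is free -> assigned | voices=[84 63 68]
Op 4: note_on(88): all voices busy, STEAL voice 0 (pitch 84, oldest) -> assign | voices=[88 63 68]
Op 5: note_on(75): all voices busy, STEAL voice 1 (pitch 63, oldest) -> assign | voices=[88 75 68]
Op 6: note_off(68): free voice 2 | voices=[88 75 -]
Op 7: note_on(74): voice 2 is free -> assigned | voices=[88 75 74]
Op 8: note_on(83): all voices busy, STEAL voice 0 (pitch 88, oldest) -> assign | voices=[83 75 74]
Op 9: note_on(60): all voices busy, STEAL voice 1 (pitch 75, oldest) -> assign | voices=[83 60 74]
Op 10: note_off(74): free voice 2 | voices=[83 60 -]
Op 11: note_on(82): voice 2 is free -> assigned | voices=[83 60 82]
Op 12: note_off(60): free voice 1 | voices=[83 - 82]

Answer: 84 63 88 75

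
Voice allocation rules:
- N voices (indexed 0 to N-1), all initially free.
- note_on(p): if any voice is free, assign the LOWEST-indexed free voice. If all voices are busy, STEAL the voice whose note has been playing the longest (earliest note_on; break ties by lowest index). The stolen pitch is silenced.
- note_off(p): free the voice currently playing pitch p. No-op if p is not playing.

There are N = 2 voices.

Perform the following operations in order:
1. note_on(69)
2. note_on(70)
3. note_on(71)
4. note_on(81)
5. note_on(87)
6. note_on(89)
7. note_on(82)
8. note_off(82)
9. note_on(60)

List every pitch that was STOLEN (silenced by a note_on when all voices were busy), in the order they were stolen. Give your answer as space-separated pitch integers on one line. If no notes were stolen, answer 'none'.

Answer: 69 70 71 81 87

Derivation:
Op 1: note_on(69): voice 0 is free -> assigned | voices=[69 -]
Op 2: note_on(70): voice 1 is free -> assigned | voices=[69 70]
Op 3: note_on(71): all voices busy, STEAL voice 0 (pitch 69, oldest) -> assign | voices=[71 70]
Op 4: note_on(81): all voices busy, STEAL voice 1 (pitch 70, oldest) -> assign | voices=[71 81]
Op 5: note_on(87): all voices busy, STEAL voice 0 (pitch 71, oldest) -> assign | voices=[87 81]
Op 6: note_on(89): all voices busy, STEAL voice 1 (pitch 81, oldest) -> assign | voices=[87 89]
Op 7: note_on(82): all voices busy, STEAL voice 0 (pitch 87, oldest) -> assign | voices=[82 89]
Op 8: note_off(82): free voice 0 | voices=[- 89]
Op 9: note_on(60): voice 0 is free -> assigned | voices=[60 89]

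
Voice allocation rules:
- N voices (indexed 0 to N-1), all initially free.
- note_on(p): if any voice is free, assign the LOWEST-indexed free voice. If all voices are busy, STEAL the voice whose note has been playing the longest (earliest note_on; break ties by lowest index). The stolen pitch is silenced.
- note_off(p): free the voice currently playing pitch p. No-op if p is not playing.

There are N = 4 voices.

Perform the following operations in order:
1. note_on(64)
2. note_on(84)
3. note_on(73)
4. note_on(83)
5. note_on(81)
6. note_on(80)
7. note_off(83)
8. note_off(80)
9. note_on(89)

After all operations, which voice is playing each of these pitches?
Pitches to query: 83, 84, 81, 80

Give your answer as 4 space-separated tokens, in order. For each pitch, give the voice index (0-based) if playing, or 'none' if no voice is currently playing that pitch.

Op 1: note_on(64): voice 0 is free -> assigned | voices=[64 - - -]
Op 2: note_on(84): voice 1 is free -> assigned | voices=[64 84 - -]
Op 3: note_on(73): voice 2 is free -> assigned | voices=[64 84 73 -]
Op 4: note_on(83): voice 3 is free -> assigned | voices=[64 84 73 83]
Op 5: note_on(81): all voices busy, STEAL voice 0 (pitch 64, oldest) -> assign | voices=[81 84 73 83]
Op 6: note_on(80): all voices busy, STEAL voice 1 (pitch 84, oldest) -> assign | voices=[81 80 73 83]
Op 7: note_off(83): free voice 3 | voices=[81 80 73 -]
Op 8: note_off(80): free voice 1 | voices=[81 - 73 -]
Op 9: note_on(89): voice 1 is free -> assigned | voices=[81 89 73 -]

Answer: none none 0 none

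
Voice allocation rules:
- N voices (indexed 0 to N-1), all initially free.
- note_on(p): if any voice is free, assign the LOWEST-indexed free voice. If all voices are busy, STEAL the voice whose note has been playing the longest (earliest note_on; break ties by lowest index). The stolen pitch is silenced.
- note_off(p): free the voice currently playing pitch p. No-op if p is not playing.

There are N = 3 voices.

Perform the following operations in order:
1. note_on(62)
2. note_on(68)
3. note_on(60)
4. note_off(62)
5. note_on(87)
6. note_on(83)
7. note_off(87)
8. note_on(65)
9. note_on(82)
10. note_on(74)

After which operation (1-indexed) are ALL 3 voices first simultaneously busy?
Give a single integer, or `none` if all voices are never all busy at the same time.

Op 1: note_on(62): voice 0 is free -> assigned | voices=[62 - -]
Op 2: note_on(68): voice 1 is free -> assigned | voices=[62 68 -]
Op 3: note_on(60): voice 2 is free -> assigned | voices=[62 68 60]
Op 4: note_off(62): free voice 0 | voices=[- 68 60]
Op 5: note_on(87): voice 0 is free -> assigned | voices=[87 68 60]
Op 6: note_on(83): all voices busy, STEAL voice 1 (pitch 68, oldest) -> assign | voices=[87 83 60]
Op 7: note_off(87): free voice 0 | voices=[- 83 60]
Op 8: note_on(65): voice 0 is free -> assigned | voices=[65 83 60]
Op 9: note_on(82): all voices busy, STEAL voice 2 (pitch 60, oldest) -> assign | voices=[65 83 82]
Op 10: note_on(74): all voices busy, STEAL voice 1 (pitch 83, oldest) -> assign | voices=[65 74 82]

Answer: 3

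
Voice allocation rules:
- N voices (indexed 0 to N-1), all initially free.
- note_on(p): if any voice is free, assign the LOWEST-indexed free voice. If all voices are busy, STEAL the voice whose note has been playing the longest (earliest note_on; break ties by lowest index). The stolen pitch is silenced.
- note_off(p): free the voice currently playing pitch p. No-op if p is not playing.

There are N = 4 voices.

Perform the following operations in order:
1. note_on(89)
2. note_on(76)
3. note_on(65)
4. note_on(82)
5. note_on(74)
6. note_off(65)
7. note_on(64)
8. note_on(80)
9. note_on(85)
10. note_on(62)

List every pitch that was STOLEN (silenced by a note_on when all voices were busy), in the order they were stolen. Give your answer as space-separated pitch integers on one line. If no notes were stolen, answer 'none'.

Op 1: note_on(89): voice 0 is free -> assigned | voices=[89 - - -]
Op 2: note_on(76): voice 1 is free -> assigned | voices=[89 76 - -]
Op 3: note_on(65): voice 2 is free -> assigned | voices=[89 76 65 -]
Op 4: note_on(82): voice 3 is free -> assigned | voices=[89 76 65 82]
Op 5: note_on(74): all voices busy, STEAL voice 0 (pitch 89, oldest) -> assign | voices=[74 76 65 82]
Op 6: note_off(65): free voice 2 | voices=[74 76 - 82]
Op 7: note_on(64): voice 2 is free -> assigned | voices=[74 76 64 82]
Op 8: note_on(80): all voices busy, STEAL voice 1 (pitch 76, oldest) -> assign | voices=[74 80 64 82]
Op 9: note_on(85): all voices busy, STEAL voice 3 (pitch 82, oldest) -> assign | voices=[74 80 64 85]
Op 10: note_on(62): all voices busy, STEAL voice 0 (pitch 74, oldest) -> assign | voices=[62 80 64 85]

Answer: 89 76 82 74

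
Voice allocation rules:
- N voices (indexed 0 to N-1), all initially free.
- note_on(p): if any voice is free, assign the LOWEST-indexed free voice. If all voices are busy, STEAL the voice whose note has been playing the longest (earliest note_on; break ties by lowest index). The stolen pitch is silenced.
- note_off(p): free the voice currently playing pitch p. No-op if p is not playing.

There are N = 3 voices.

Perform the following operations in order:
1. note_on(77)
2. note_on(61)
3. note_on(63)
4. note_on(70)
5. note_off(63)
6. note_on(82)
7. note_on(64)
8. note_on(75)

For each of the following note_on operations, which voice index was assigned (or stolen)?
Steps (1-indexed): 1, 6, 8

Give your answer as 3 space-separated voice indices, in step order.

Answer: 0 2 0

Derivation:
Op 1: note_on(77): voice 0 is free -> assigned | voices=[77 - -]
Op 2: note_on(61): voice 1 is free -> assigned | voices=[77 61 -]
Op 3: note_on(63): voice 2 is free -> assigned | voices=[77 61 63]
Op 4: note_on(70): all voices busy, STEAL voice 0 (pitch 77, oldest) -> assign | voices=[70 61 63]
Op 5: note_off(63): free voice 2 | voices=[70 61 -]
Op 6: note_on(82): voice 2 is free -> assigned | voices=[70 61 82]
Op 7: note_on(64): all voices busy, STEAL voice 1 (pitch 61, oldest) -> assign | voices=[70 64 82]
Op 8: note_on(75): all voices busy, STEAL voice 0 (pitch 70, oldest) -> assign | voices=[75 64 82]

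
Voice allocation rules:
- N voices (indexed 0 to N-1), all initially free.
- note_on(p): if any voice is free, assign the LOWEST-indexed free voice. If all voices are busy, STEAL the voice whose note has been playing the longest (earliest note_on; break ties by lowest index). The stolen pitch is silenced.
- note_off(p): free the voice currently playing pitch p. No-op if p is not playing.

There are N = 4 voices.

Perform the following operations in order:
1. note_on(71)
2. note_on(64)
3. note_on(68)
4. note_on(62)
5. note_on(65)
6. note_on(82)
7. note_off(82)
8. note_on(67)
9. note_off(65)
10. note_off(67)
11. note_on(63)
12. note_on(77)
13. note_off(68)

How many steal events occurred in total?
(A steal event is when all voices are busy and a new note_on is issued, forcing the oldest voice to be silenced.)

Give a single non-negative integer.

Op 1: note_on(71): voice 0 is free -> assigned | voices=[71 - - -]
Op 2: note_on(64): voice 1 is free -> assigned | voices=[71 64 - -]
Op 3: note_on(68): voice 2 is free -> assigned | voices=[71 64 68 -]
Op 4: note_on(62): voice 3 is free -> assigned | voices=[71 64 68 62]
Op 5: note_on(65): all voices busy, STEAL voice 0 (pitch 71, oldest) -> assign | voices=[65 64 68 62]
Op 6: note_on(82): all voices busy, STEAL voice 1 (pitch 64, oldest) -> assign | voices=[65 82 68 62]
Op 7: note_off(82): free voice 1 | voices=[65 - 68 62]
Op 8: note_on(67): voice 1 is free -> assigned | voices=[65 67 68 62]
Op 9: note_off(65): free voice 0 | voices=[- 67 68 62]
Op 10: note_off(67): free voice 1 | voices=[- - 68 62]
Op 11: note_on(63): voice 0 is free -> assigned | voices=[63 - 68 62]
Op 12: note_on(77): voice 1 is free -> assigned | voices=[63 77 68 62]
Op 13: note_off(68): free voice 2 | voices=[63 77 - 62]

Answer: 2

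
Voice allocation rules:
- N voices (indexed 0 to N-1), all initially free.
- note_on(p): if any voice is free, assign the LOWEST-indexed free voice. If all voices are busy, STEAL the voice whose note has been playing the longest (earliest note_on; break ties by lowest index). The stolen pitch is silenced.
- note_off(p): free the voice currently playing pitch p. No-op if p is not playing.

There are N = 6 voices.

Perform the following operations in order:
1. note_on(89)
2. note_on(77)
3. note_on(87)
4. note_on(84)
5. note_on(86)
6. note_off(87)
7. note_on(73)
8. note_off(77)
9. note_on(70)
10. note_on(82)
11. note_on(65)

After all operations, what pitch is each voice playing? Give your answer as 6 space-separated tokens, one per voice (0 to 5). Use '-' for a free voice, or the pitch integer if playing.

Answer: 65 70 73 84 86 82

Derivation:
Op 1: note_on(89): voice 0 is free -> assigned | voices=[89 - - - - -]
Op 2: note_on(77): voice 1 is free -> assigned | voices=[89 77 - - - -]
Op 3: note_on(87): voice 2 is free -> assigned | voices=[89 77 87 - - -]
Op 4: note_on(84): voice 3 is free -> assigned | voices=[89 77 87 84 - -]
Op 5: note_on(86): voice 4 is free -> assigned | voices=[89 77 87 84 86 -]
Op 6: note_off(87): free voice 2 | voices=[89 77 - 84 86 -]
Op 7: note_on(73): voice 2 is free -> assigned | voices=[89 77 73 84 86 -]
Op 8: note_off(77): free voice 1 | voices=[89 - 73 84 86 -]
Op 9: note_on(70): voice 1 is free -> assigned | voices=[89 70 73 84 86 -]
Op 10: note_on(82): voice 5 is free -> assigned | voices=[89 70 73 84 86 82]
Op 11: note_on(65): all voices busy, STEAL voice 0 (pitch 89, oldest) -> assign | voices=[65 70 73 84 86 82]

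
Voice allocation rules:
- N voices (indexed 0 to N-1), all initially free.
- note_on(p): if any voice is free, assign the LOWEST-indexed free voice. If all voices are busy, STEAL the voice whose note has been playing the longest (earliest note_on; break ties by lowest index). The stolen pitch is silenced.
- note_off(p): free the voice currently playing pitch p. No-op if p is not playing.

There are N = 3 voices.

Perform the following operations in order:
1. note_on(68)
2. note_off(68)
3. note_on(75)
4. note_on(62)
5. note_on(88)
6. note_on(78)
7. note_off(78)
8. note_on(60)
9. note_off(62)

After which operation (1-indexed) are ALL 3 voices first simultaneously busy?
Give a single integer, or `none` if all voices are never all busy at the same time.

Op 1: note_on(68): voice 0 is free -> assigned | voices=[68 - -]
Op 2: note_off(68): free voice 0 | voices=[- - -]
Op 3: note_on(75): voice 0 is free -> assigned | voices=[75 - -]
Op 4: note_on(62): voice 1 is free -> assigned | voices=[75 62 -]
Op 5: note_on(88): voice 2 is free -> assigned | voices=[75 62 88]
Op 6: note_on(78): all voices busy, STEAL voice 0 (pitch 75, oldest) -> assign | voices=[78 62 88]
Op 7: note_off(78): free voice 0 | voices=[- 62 88]
Op 8: note_on(60): voice 0 is free -> assigned | voices=[60 62 88]
Op 9: note_off(62): free voice 1 | voices=[60 - 88]

Answer: 5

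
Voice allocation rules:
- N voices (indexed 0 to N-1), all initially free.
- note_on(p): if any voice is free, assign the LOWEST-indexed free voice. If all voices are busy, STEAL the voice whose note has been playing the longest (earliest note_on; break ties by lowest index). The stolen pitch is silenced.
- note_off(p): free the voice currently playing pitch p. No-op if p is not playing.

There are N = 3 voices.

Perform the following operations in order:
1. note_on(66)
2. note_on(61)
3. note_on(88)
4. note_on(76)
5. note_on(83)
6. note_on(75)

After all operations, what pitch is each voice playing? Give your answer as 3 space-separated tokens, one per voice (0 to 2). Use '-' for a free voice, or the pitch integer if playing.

Op 1: note_on(66): voice 0 is free -> assigned | voices=[66 - -]
Op 2: note_on(61): voice 1 is free -> assigned | voices=[66 61 -]
Op 3: note_on(88): voice 2 is free -> assigned | voices=[66 61 88]
Op 4: note_on(76): all voices busy, STEAL voice 0 (pitch 66, oldest) -> assign | voices=[76 61 88]
Op 5: note_on(83): all voices busy, STEAL voice 1 (pitch 61, oldest) -> assign | voices=[76 83 88]
Op 6: note_on(75): all voices busy, STEAL voice 2 (pitch 88, oldest) -> assign | voices=[76 83 75]

Answer: 76 83 75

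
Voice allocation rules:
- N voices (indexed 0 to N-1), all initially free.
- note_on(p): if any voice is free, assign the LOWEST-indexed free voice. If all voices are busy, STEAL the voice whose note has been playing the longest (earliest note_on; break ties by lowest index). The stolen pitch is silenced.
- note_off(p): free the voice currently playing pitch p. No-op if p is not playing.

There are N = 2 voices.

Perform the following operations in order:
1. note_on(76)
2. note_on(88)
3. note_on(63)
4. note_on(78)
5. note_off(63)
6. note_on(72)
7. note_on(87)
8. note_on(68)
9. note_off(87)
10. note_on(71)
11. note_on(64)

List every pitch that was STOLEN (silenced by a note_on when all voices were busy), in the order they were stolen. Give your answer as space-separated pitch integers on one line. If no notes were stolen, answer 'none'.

Answer: 76 88 78 72 68

Derivation:
Op 1: note_on(76): voice 0 is free -> assigned | voices=[76 -]
Op 2: note_on(88): voice 1 is free -> assigned | voices=[76 88]
Op 3: note_on(63): all voices busy, STEAL voice 0 (pitch 76, oldest) -> assign | voices=[63 88]
Op 4: note_on(78): all voices busy, STEAL voice 1 (pitch 88, oldest) -> assign | voices=[63 78]
Op 5: note_off(63): free voice 0 | voices=[- 78]
Op 6: note_on(72): voice 0 is free -> assigned | voices=[72 78]
Op 7: note_on(87): all voices busy, STEAL voice 1 (pitch 78, oldest) -> assign | voices=[72 87]
Op 8: note_on(68): all voices busy, STEAL voice 0 (pitch 72, oldest) -> assign | voices=[68 87]
Op 9: note_off(87): free voice 1 | voices=[68 -]
Op 10: note_on(71): voice 1 is free -> assigned | voices=[68 71]
Op 11: note_on(64): all voices busy, STEAL voice 0 (pitch 68, oldest) -> assign | voices=[64 71]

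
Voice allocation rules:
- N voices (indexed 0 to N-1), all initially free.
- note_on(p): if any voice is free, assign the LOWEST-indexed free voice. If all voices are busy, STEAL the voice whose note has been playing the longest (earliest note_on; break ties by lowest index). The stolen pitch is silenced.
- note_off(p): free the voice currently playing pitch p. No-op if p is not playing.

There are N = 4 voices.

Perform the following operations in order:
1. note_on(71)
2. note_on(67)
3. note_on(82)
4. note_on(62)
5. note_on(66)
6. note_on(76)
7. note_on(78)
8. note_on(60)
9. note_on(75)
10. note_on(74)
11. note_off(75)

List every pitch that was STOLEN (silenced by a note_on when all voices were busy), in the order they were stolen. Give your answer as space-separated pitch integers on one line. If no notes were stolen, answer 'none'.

Answer: 71 67 82 62 66 76

Derivation:
Op 1: note_on(71): voice 0 is free -> assigned | voices=[71 - - -]
Op 2: note_on(67): voice 1 is free -> assigned | voices=[71 67 - -]
Op 3: note_on(82): voice 2 is free -> assigned | voices=[71 67 82 -]
Op 4: note_on(62): voice 3 is free -> assigned | voices=[71 67 82 62]
Op 5: note_on(66): all voices busy, STEAL voice 0 (pitch 71, oldest) -> assign | voices=[66 67 82 62]
Op 6: note_on(76): all voices busy, STEAL voice 1 (pitch 67, oldest) -> assign | voices=[66 76 82 62]
Op 7: note_on(78): all voices busy, STEAL voice 2 (pitch 82, oldest) -> assign | voices=[66 76 78 62]
Op 8: note_on(60): all voices busy, STEAL voice 3 (pitch 62, oldest) -> assign | voices=[66 76 78 60]
Op 9: note_on(75): all voices busy, STEAL voice 0 (pitch 66, oldest) -> assign | voices=[75 76 78 60]
Op 10: note_on(74): all voices busy, STEAL voice 1 (pitch 76, oldest) -> assign | voices=[75 74 78 60]
Op 11: note_off(75): free voice 0 | voices=[- 74 78 60]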